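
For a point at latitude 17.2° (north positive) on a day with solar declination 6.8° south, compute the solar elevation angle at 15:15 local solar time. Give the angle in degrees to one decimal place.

Hour angle H = 15° × (15.25 − 12) = 48.75°.
With φ = 17.2°, δ = -6.8°, H = 48.75°: sin φ sin δ = -0.0350, cos φ cos δ cos H = 0.6254, so cos θ_z = 0.5904.
θ_z = arccos(0.5904) = 53.81°, so the elevation is 90° − 53.81° = 36.19°.

36.2°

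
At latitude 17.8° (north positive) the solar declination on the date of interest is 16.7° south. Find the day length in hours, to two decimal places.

11.26 hours

The sunset hour angle satisfies cos H_s = −tan φ tan δ = 0.0963, giving H_s = 84.47°.
Day length = 2 H_s / 15° h⁻¹ = 168.94° / 15 = 11.263 h.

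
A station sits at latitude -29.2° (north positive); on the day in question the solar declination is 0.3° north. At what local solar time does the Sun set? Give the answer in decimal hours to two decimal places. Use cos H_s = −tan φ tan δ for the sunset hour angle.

The sunset hour angle satisfies cos H_s = −tan φ tan δ = 0.0029, giving H_s = 89.83°.
Sunset is at 12 + H_s/15 = 12 + 5.989 = 17.989 h local solar time.

17.99 h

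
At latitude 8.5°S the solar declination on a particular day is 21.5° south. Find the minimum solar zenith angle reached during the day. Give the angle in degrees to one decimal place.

At local solar noon the hour angle is zero, so the zenith angle is |φ − δ| = |-8.5° − (-21.5°)| = 13.0°.

13.0°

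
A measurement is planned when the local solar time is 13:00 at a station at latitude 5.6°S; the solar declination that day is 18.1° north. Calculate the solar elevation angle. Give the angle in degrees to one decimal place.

62.1°

Hour angle H = 15° × (13 − 12) = 15.00°.
cos θ_z = sin φ sin δ + cos φ cos δ cos H = (-0.0976)(0.3107) + (0.9952)(0.9505)(0.9659) = 0.8834.
θ_z = arccos(0.8834) = 27.94°, so the elevation is 90° − 27.94° = 62.06°.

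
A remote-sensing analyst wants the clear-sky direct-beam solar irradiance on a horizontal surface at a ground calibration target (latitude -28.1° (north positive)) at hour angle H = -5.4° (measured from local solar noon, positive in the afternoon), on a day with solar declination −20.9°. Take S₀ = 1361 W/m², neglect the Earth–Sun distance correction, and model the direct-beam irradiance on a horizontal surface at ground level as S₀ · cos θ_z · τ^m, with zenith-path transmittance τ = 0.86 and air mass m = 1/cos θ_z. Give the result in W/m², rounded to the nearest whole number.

1155 W/m²

cos θ_z = sin(-28.1°) sin(-20.9°) + cos(-28.1°) cos(-20.9°) cos(-5.40°) = 0.1680 + 0.8204 = 0.9884.
Air mass m = 1/cos θ_z = 1/0.9884 = 1.012; τ^m = 0.86^1.012 = 0.8584.
Surface direct beam = 1361 × 0.9884 × 0.8584 = 1154.73 W/m².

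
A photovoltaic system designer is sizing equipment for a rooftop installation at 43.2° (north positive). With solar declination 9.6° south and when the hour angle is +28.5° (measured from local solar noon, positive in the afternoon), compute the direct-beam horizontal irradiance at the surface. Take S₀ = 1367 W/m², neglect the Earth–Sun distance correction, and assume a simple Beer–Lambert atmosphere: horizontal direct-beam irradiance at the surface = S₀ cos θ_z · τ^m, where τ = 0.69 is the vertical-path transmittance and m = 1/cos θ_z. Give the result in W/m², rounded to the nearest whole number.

cos θ_z = sin φ sin δ + cos φ cos δ cos H = (0.6845)(-0.1668) + (0.7290)(0.9860)(0.8788) = 0.5175.
Air mass m = 1/cos θ_z = 1/0.5175 = 1.932; τ^m = 0.69^1.932 = 0.4883.
Surface direct beam = 1367 × 0.5175 × 0.4883 = 345.43 W/m².

345 W/m²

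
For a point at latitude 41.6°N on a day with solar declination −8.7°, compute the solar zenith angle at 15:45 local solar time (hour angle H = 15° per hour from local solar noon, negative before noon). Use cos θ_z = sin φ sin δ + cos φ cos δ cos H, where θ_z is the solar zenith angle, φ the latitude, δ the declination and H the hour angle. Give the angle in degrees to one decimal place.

71.9°

Hour angle H = 15° × (15.75 − 12) = 56.25°.
cos θ_z = sin(41.6°) sin(-8.7°) + cos(41.6°) cos(-8.7°) cos(56.25°) = -0.1004 + 0.4107 = 0.3103.
θ_z = arccos(0.3103) = 71.92°.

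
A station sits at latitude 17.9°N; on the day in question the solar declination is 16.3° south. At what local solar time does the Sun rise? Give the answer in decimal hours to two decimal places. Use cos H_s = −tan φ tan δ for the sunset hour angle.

The sunset hour angle satisfies cos H_s = −tan φ tan δ = 0.0944, giving H_s = 84.58°.
Sunrise is at 12 − H_s/15 = 12 − 5.639 = 6.361 h local solar time.

6.36 h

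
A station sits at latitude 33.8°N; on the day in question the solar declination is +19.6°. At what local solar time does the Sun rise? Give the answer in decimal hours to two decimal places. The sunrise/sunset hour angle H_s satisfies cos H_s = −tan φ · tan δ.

The sunset hour angle satisfies cos H_s = −tan φ tan δ = -0.2384, giving H_s = 103.79°.
Sunrise is at 12 − H_s/15 = 12 − 6.919 = 5.081 h local solar time.

5.08 h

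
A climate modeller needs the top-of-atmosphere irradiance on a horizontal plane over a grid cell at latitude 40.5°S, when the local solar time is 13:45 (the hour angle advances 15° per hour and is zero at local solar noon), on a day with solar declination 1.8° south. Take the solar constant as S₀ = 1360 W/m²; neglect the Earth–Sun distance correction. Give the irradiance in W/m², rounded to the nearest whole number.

955 W/m²

Hour angle H = 15° × (13.75 − 12) = 26.25°.
cos θ_z = sin(-40.5°) sin(-1.8°) + cos(-40.5°) cos(-1.8°) cos(26.25°) = 0.0204 + 0.6817 = 0.7021.
Top-of-atmosphere irradiance = S₀ cos θ_z = 1360 × 0.7021 = 954.86 W/m².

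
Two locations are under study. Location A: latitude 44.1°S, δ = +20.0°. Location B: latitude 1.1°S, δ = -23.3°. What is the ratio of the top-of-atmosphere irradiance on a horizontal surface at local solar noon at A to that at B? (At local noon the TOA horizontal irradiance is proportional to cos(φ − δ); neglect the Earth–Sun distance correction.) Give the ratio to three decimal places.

0.472

A: cos θ_z = cos(-44.1° − (20.0°)) = 0.4368.
B: cos θ_z = cos(-1.1° − (-23.3°)) = 0.9259.
Ratio A/B = 0.4368 / 0.9259 = 0.4718.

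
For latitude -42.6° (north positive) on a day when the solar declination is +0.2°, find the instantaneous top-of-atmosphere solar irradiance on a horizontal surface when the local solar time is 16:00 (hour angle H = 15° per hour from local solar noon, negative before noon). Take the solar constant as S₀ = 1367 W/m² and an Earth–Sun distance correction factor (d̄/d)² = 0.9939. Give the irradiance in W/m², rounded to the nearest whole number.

497 W/m²

Hour angle H = 15° × (16 − 12) = 60.00°.
cos θ_z = sin(-42.6°) sin(0.2°) + cos(-42.6°) cos(0.2°) cos(60.00°) = -0.0024 + 0.3680 = 0.3656.
Top-of-atmosphere irradiance = S₀ (d̄/d)² cos θ_z = 1367 × 0.9939 × 0.3656 = 496.73 W/m².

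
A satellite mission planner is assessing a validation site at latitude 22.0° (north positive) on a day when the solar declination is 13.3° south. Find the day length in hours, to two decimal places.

−tan φ tan δ = −(0.4040)(-0.2364) = 0.0955; H_s = arccos(0.0955) = 84.52°.
Day length = 2 H_s / 15° h⁻¹ = 169.04° / 15 = 11.269 h.

11.27 hours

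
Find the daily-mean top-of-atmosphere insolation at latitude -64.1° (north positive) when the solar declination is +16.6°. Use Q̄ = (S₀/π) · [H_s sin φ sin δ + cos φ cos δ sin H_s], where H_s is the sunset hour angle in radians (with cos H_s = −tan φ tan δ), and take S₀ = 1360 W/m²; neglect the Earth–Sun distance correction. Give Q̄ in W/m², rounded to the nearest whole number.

42 W/m²

−tan φ tan δ = −(-2.0594)(0.2981) = 0.6139; H_s = arccos(0.6139) = 52.13°. In radians, H_s = 0.9098.
H_s sin φ sin δ = 0.9098 × -0.8996 × 0.2857 = -0.2338.
cos φ cos δ sin H_s = 0.4368 × 0.9583 × 0.7894 = 0.3304.
Q̄ = (1360/π) × (-0.2338 + 0.3304) = 432.90 × 0.0966 = 41.82 W/m².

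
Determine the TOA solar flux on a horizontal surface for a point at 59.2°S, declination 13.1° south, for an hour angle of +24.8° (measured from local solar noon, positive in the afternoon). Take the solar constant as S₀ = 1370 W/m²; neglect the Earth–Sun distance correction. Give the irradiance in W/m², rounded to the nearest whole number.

cos θ_z = sin φ sin δ + cos φ cos δ cos H = (-0.8590)(-0.2267) + (0.5120)(0.9740)(0.9078) = 0.6474.
Top-of-atmosphere irradiance = S₀ cos θ_z = 1370 × 0.6474 = 886.94 W/m².

887 W/m²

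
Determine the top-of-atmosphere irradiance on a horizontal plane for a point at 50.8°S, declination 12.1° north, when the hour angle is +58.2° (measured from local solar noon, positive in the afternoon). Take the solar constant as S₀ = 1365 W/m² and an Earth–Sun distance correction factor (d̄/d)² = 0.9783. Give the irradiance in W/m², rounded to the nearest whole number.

cos θ_z = sin φ sin δ + cos φ cos δ cos H = (-0.7749)(0.2096) + (0.6320)(0.9778)(0.5270) = 0.1633.
Top-of-atmosphere irradiance = S₀ (d̄/d)² cos θ_z = 1365 × 0.9783 × 0.1633 = 218.07 W/m².

218 W/m²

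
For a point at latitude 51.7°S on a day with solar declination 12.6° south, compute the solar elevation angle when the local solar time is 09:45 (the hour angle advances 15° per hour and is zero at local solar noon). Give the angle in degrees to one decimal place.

42.4°

Hour angle H = 15° × (9.75 − 12) = -33.75°.
cos θ_z = sin(-51.7°) sin(-12.6°) + cos(-51.7°) cos(-12.6°) cos(-33.75°) = 0.1712 + 0.5029 = 0.6741.
θ_z = arccos(0.6741) = 47.62°, so the elevation is 90° − 47.62° = 42.38°.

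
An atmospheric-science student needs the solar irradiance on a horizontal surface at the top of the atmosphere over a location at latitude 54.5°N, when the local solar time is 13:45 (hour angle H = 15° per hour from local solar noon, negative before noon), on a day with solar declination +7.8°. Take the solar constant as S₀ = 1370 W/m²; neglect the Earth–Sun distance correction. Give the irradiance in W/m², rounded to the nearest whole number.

Hour angle H = 15° × (13.75 − 12) = 26.25°.
cos θ_z = sin φ sin δ + cos φ cos δ cos H = (0.8141)(0.1357) + (0.5807)(0.9907)(0.8969) = 0.6265.
Top-of-atmosphere irradiance = S₀ cos θ_z = 1370 × 0.6265 = 858.30 W/m².

858 W/m²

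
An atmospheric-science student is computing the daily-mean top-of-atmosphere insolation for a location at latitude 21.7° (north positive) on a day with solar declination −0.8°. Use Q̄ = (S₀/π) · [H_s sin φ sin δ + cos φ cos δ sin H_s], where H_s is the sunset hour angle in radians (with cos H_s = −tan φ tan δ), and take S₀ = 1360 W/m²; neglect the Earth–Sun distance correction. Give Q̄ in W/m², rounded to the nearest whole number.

−tan φ tan δ = −(0.3979)(-0.0140) = 0.0056; H_s = arccos(0.0056) = 89.68°. In radians, H_s = 1.5652.
H_s sin φ sin δ = 1.5652 × 0.3697 × -0.0140 = -0.0081.
cos φ cos δ sin H_s = 0.9291 × 0.9999 × 1.0000 = 0.9290.
Q̄ = (1360/π) × (-0.0081 + 0.9290) = 432.90 × 0.9209 = 398.66 W/m².

399 W/m²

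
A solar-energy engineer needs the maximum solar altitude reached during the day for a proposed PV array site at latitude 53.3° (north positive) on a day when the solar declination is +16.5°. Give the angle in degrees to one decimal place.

At local solar noon the hour angle is zero, so the elevation is 90° − |φ − δ| = 90° − |53.3° − (16.5°)| = 90° − 36.8° = 53.2°.

53.2°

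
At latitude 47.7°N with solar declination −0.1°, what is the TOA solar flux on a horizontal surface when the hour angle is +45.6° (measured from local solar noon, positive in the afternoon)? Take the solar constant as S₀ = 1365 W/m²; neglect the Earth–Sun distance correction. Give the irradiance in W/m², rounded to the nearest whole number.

With φ = 47.7°, δ = -0.1°, H = 45.60°: sin φ sin δ = -0.0013, cos φ cos δ cos H = 0.4709, so cos θ_z = 0.4696.
Top-of-atmosphere irradiance = S₀ cos θ_z = 1365 × 0.4696 = 641.00 W/m².

641 W/m²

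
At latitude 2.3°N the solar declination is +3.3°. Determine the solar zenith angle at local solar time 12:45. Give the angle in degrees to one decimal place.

11.3°

Hour angle H = 15° × (12.75 − 12) = 11.25°.
cos θ_z = sin φ sin δ + cos φ cos δ cos H = (0.0401)(0.0576) + (0.9992)(0.9983)(0.9808) = 0.9807.
θ_z = arccos(0.9807) = 11.28°.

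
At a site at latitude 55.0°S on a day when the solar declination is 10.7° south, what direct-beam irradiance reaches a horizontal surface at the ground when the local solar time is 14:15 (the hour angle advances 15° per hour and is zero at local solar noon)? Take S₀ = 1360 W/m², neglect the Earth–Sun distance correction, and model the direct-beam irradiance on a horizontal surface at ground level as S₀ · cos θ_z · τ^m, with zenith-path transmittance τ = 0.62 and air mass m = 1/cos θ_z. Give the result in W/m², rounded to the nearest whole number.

391 W/m²

Hour angle H = 15° × (14.25 − 12) = 33.75°.
cos θ_z = sin φ sin δ + cos φ cos δ cos H = (-0.8192)(-0.1857) + (0.5736)(0.9826)(0.8315) = 0.6208.
Air mass m = 1/cos θ_z = 1/0.6208 = 1.611; τ^m = 0.62^1.611 = 0.4630.
Surface direct beam = 1360 × 0.6208 × 0.4630 = 390.91 W/m².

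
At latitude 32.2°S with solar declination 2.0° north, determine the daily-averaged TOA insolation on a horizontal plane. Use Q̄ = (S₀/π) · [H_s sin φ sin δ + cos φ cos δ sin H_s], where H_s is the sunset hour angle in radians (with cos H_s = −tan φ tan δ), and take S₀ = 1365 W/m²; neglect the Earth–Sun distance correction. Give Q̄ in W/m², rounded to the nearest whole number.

355 W/m²

cos H_s = −tan(-32.2°) · tan(2.0°) = 0.0220, so H_s = arccos(0.0220) = 88.74°. In radians, H_s = 1.5488.
H_s sin φ sin δ = 1.5488 × -0.5329 × 0.0349 = -0.0288.
cos φ cos δ sin H_s = 0.8462 × 0.9994 × 0.9998 = 0.8455.
Q̄ = (1365/π) × (-0.0288 + 0.8455) = 434.49 × 0.8167 = 354.85 W/m².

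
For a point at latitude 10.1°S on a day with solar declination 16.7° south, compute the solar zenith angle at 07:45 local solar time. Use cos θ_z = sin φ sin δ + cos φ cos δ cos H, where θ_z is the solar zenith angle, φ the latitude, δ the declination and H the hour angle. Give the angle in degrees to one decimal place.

62.1°

Hour angle H = 15° × (7.75 − 12) = -63.75°.
With φ = -10.1°, δ = -16.7°, H = -63.75°: sin φ sin δ = 0.0504, cos φ cos δ cos H = 0.4171, so cos θ_z = 0.4675.
θ_z = arccos(0.4675) = 62.13°.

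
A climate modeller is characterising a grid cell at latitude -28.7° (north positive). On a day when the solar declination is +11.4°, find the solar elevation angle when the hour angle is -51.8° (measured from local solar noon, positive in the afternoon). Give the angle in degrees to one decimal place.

25.9°

cos θ_z = sin(-28.7°) sin(11.4°) + cos(-28.7°) cos(11.4°) cos(-51.80°) = -0.0949 + 0.5317 = 0.4368.
θ_z = arccos(0.4368) = 64.10°, so the elevation is 90° − 64.10° = 25.90°.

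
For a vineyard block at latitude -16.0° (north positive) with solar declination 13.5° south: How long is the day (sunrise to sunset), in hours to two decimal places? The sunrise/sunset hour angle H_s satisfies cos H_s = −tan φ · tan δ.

The sunset hour angle satisfies cos H_s = −tan φ tan δ = -0.0688, giving H_s = 93.95°.
Day length = 2 H_s / 15° h⁻¹ = 187.90° / 15 = 12.527 h.

12.53 hours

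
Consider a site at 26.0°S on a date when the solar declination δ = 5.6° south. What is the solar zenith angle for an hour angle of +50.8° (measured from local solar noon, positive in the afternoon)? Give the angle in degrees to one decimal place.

With φ = -26.0°, δ = -5.6°, H = 50.80°: sin φ sin δ = 0.0428, cos φ cos δ cos H = 0.5654, so cos θ_z = 0.6082.
θ_z = arccos(0.6082) = 52.54°.

52.5°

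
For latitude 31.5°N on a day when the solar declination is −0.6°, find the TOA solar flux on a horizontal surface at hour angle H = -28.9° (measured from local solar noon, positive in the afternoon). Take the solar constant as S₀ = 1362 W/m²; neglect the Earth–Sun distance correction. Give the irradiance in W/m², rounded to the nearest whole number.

1009 W/m²

cos θ_z = sin(31.5°) sin(-0.6°) + cos(31.5°) cos(-0.6°) cos(-28.90°) = -0.0055 + 0.7464 = 0.7409.
Top-of-atmosphere irradiance = S₀ cos θ_z = 1362 × 0.7409 = 1009.11 W/m².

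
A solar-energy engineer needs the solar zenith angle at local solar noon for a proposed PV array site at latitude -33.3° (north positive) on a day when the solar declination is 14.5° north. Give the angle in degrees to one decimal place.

47.8°

At local solar noon the hour angle is zero, so the zenith angle is |φ − δ| = |-33.3° − (14.5°)| = 47.8°.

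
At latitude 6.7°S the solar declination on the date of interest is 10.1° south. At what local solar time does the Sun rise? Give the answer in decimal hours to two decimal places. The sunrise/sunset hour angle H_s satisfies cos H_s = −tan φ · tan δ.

−tan φ tan δ = −(-0.1175)(-0.1781) = -0.0209; H_s = arccos(-0.0209) = 91.20°.
Sunrise is at 12 − H_s/15 = 12 − 6.080 = 5.920 h local solar time.

5.92 h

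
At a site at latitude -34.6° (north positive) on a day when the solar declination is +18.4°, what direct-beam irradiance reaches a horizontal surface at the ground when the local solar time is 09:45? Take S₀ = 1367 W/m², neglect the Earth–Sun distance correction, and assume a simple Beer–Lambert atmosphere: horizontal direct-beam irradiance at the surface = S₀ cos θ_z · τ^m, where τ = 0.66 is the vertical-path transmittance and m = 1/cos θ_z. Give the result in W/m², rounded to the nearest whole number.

Hour angle H = 15° × (9.75 − 12) = -33.75°.
cos θ_z = sin φ sin δ + cos φ cos δ cos H = (-0.5678)(0.3156) + (0.8231)(0.9489)(0.8315) = 0.4702.
Air mass m = 1/cos θ_z = 1/0.4702 = 2.127; τ^m = 0.66^2.127 = 0.4132.
Surface direct beam = 1367 × 0.4702 × 0.4132 = 265.59 W/m².

266 W/m²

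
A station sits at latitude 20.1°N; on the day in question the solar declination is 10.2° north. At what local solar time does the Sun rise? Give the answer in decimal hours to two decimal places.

−tan φ tan δ = −(0.3659)(0.1799) = -0.0658; H_s = arccos(-0.0658) = 93.77°.
Sunrise is at 12 − H_s/15 = 12 − 6.251 = 5.749 h local solar time.

5.75 h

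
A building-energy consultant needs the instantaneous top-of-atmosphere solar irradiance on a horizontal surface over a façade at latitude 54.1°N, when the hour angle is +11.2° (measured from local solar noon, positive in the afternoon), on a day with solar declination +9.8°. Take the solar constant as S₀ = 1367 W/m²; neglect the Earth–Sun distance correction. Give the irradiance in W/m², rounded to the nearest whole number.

963 W/m²

cos θ_z = sin φ sin δ + cos φ cos δ cos H = (0.8100)(0.1702) + (0.5864)(0.9854)(0.9810) = 0.7047.
Top-of-atmosphere irradiance = S₀ cos θ_z = 1367 × 0.7047 = 963.32 W/m².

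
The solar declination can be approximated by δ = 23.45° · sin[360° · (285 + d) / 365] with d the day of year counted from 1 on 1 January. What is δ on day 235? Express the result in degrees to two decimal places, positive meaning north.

+10.69°

360 × (285 + 235) / 365 = 512.877°; sin(512.877°) = 0.4559.
δ = 23.45 × 0.4559 = 10.691° ≈ +10.69°.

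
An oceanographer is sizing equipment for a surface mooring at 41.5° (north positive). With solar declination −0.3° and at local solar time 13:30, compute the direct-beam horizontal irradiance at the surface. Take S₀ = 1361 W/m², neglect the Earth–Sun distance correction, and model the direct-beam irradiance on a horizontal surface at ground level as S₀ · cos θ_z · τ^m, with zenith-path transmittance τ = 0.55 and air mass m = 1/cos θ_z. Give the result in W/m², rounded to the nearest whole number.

393 W/m²

Hour angle H = 15° × (13.5 − 12) = 22.50°.
cos θ_z = sin(41.5°) sin(-0.3°) + cos(41.5°) cos(-0.3°) cos(22.50°) = -0.0035 + 0.6919 = 0.6884.
Air mass m = 1/cos θ_z = 1/0.6884 = 1.453; τ^m = 0.55^1.453 = 0.4195.
Surface direct beam = 1361 × 0.6884 × 0.4195 = 393.03 W/m².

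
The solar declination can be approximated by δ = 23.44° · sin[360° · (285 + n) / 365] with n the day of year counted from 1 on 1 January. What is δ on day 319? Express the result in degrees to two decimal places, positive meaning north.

360 × (285 + 319) / 365 = 595.726°; sin(595.726°) = -0.8264.
δ = 23.44 × -0.8264 = -19.371° ≈ -19.37°.

-19.37°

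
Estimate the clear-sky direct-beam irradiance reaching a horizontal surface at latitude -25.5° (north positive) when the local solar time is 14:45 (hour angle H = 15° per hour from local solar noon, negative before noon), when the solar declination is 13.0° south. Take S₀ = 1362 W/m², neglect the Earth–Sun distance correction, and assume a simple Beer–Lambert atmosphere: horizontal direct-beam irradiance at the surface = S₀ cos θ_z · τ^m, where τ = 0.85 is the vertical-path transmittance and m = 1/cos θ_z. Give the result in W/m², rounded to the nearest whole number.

Hour angle H = 15° × (14.75 − 12) = 41.25°.
cos θ_z = sin(-25.5°) sin(-13.0°) + cos(-25.5°) cos(-13.0°) cos(41.25°) = 0.0968 + 0.6612 = 0.7580.
Air mass m = 1/cos θ_z = 1/0.7580 = 1.319; τ^m = 0.85^1.319 = 0.8071.
Surface direct beam = 1362 × 0.7580 × 0.8071 = 833.25 W/m².

833 W/m²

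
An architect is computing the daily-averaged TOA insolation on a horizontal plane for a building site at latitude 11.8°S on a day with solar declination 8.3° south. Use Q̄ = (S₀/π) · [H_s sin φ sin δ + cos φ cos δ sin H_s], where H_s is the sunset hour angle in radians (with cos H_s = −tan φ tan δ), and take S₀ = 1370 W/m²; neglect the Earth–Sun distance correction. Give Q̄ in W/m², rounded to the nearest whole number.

443 W/m²

−tan φ tan δ = −(-0.2089)(-0.1459) = -0.0305; H_s = arccos(-0.0305) = 91.75°. In radians, H_s = 1.6013.
H_s sin φ sin δ = 1.6013 × -0.2045 × -0.1444 = 0.0473.
cos φ cos δ sin H_s = 0.9789 × 0.9895 × 0.9995 = 0.9681.
Q̄ = (1370/π) × (0.0473 + 0.9681) = 436.08 × 1.0154 = 442.80 W/m².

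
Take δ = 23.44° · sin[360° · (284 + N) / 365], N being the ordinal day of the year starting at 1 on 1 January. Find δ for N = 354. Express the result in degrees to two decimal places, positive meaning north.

-23.44°

360 × (284 + 354) / 365 = 629.260°; sin(629.260°) = -0.9999.
δ = 23.44 × -0.9999 = -23.438° ≈ -23.44°.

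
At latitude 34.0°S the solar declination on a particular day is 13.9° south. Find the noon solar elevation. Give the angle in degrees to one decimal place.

69.9°

At local solar noon the hour angle is zero, so the elevation is 90° − |φ − δ| = 90° − |-34.0° − (-13.9°)| = 90° − 20.1° = 69.9°.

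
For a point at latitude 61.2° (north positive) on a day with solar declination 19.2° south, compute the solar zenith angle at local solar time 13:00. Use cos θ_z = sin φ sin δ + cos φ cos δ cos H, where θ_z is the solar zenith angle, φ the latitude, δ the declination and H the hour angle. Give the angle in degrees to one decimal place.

81.3°

Hour angle H = 15° × (13 − 12) = 15.00°.
cos θ_z = sin(61.2°) sin(-19.2°) + cos(61.2°) cos(-19.2°) cos(15.00°) = -0.2882 + 0.4395 = 0.1513.
θ_z = arccos(0.1513) = 81.30°.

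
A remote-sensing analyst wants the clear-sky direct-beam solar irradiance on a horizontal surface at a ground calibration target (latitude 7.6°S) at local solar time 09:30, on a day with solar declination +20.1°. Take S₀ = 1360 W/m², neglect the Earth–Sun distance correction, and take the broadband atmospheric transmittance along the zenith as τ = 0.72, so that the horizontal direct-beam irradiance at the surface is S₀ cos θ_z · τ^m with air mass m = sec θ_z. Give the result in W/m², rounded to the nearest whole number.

Hour angle H = 15° × (9.5 − 12) = -37.50°.
With φ = -7.6°, δ = 20.1°, H = -37.50°: sin φ sin δ = -0.0455, cos φ cos δ cos H = 0.7385, so cos θ_z = 0.6930.
Air mass m = 1/cos θ_z = 1/0.6930 = 1.443; τ^m = 0.72^1.443 = 0.6225.
Surface direct beam = 1360 × 0.6930 × 0.6225 = 586.69 W/m².

587 W/m²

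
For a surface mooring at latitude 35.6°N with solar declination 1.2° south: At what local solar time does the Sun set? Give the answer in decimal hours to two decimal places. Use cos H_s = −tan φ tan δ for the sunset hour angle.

cos H_s = −tan(35.6°) · tan(-1.2°) = 0.0150, so H_s = arccos(0.0150) = 89.14°.
Sunset is at 12 + H_s/15 = 12 + 5.943 = 17.943 h local solar time.

17.94 h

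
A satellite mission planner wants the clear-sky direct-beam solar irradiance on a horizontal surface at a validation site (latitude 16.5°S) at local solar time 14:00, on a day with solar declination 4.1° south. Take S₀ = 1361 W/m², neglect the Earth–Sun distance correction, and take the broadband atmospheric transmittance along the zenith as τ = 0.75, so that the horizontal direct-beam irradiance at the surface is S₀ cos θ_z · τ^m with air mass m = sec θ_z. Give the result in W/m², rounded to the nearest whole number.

823 W/m²

Hour angle H = 15° × (14 − 12) = 30.00°.
cos θ_z = sin φ sin δ + cos φ cos δ cos H = (-0.2840)(-0.0715) + (0.9588)(0.9974)(0.8660) = 0.8485.
Air mass m = 1/cos θ_z = 1/0.8485 = 1.179; τ^m = 0.75^1.179 = 0.7124.
Surface direct beam = 1361 × 0.8485 × 0.7124 = 822.69 W/m².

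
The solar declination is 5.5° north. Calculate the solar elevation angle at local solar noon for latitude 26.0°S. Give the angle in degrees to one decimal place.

At local solar noon the hour angle is zero, so the elevation is 90° − |φ − δ| = 90° − |-26.0° − (5.5°)| = 90° − 31.5° = 58.5°.

58.5°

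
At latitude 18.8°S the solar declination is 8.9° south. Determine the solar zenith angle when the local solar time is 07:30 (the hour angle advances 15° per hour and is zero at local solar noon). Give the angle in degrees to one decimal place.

Hour angle H = 15° × (7.5 − 12) = -67.50°.
With φ = -18.8°, δ = -8.9°, H = -67.50°: sin φ sin δ = 0.0499, cos φ cos δ cos H = 0.3579, so cos θ_z = 0.4078.
θ_z = arccos(0.4078) = 65.93°.

65.9°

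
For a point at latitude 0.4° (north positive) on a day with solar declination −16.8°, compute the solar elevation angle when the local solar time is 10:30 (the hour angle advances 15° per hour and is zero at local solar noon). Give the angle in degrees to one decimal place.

Hour angle H = 15° × (10.5 − 12) = -22.50°.
With φ = 0.4°, δ = -16.8°, H = -22.50°: sin φ sin δ = -0.0020, cos φ cos δ cos H = 0.8844, so cos θ_z = 0.8824.
θ_z = arccos(0.8824) = 28.07°, so the elevation is 90° − 28.07° = 61.93°.

61.9°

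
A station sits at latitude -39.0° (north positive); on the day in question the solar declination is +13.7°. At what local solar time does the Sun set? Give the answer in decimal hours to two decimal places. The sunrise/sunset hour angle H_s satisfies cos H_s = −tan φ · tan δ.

The sunset hour angle satisfies cos H_s = −tan φ tan δ = 0.1974, giving H_s = 78.62°.
Sunset is at 12 + H_s/15 = 12 + 5.241 = 17.241 h local solar time.

17.24 h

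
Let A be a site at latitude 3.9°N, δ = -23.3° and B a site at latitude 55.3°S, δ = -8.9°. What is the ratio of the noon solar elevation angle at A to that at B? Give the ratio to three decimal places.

A: 90° − |3.9 − (-23.3)| = 62.80°.
B: 90° − |-55.3 − (-8.9)| = 43.60°.
Ratio A/B = 62.8000 / 43.6000 = 1.4404.

1.440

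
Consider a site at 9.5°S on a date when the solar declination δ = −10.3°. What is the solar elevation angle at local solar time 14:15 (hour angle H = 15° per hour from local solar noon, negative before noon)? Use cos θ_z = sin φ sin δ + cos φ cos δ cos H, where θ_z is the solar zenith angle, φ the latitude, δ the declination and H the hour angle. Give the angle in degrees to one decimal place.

Hour angle H = 15° × (14.25 − 12) = 33.75°.
With φ = -9.5°, δ = -10.3°, H = 33.75°: sin φ sin δ = 0.0295, cos φ cos δ cos H = 0.8069, so cos θ_z = 0.8364.
θ_z = arccos(0.8364) = 33.24°, so the elevation is 90° − 33.24° = 56.76°.

56.8°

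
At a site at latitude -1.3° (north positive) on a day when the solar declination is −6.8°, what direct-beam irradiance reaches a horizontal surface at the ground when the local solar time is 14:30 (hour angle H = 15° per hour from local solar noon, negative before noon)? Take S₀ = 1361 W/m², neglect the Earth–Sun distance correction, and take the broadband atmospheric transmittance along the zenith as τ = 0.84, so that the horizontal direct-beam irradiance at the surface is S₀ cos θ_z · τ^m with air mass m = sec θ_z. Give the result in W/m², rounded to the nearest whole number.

Hour angle H = 15° × (14.5 − 12) = 37.50°.
cos θ_z = sin φ sin δ + cos φ cos δ cos H = (-0.0227)(-0.1184) + (0.9997)(0.9930)(0.7934) = 0.7903.
Air mass m = 1/cos θ_z = 1/0.7903 = 1.265; τ^m = 0.84^1.265 = 0.8021.
Surface direct beam = 1361 × 0.7903 × 0.8021 = 862.74 W/m².

863 W/m²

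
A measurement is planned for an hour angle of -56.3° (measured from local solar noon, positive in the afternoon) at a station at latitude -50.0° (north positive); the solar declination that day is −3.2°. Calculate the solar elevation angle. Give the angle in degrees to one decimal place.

With φ = -50.0°, δ = -3.2°, H = -56.30°: sin φ sin δ = 0.0428, cos φ cos δ cos H = 0.3561, so cos θ_z = 0.3989.
θ_z = arccos(0.3989) = 66.49°, so the elevation is 90° − 66.49° = 23.51°.

23.5°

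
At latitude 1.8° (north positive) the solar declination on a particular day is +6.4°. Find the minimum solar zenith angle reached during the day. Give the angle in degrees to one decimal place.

4.6°

At local solar noon the hour angle is zero, so the zenith angle is |φ − δ| = |1.8° − (6.4°)| = 4.6°.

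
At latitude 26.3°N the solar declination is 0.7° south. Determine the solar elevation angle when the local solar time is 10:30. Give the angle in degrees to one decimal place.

55.4°

Hour angle H = 15° × (10.5 − 12) = -22.50°.
cos θ_z = sin(26.3°) sin(-0.7°) + cos(26.3°) cos(-0.7°) cos(-22.50°) = -0.0054 + 0.8282 = 0.8228.
θ_z = arccos(0.8228) = 34.63°, so the elevation is 90° − 34.63° = 55.37°.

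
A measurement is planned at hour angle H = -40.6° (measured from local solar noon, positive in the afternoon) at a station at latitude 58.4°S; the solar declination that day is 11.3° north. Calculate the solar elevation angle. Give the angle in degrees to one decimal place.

12.9°

cos θ_z = sin φ sin δ + cos φ cos δ cos H = (-0.8517)(0.1959) + (0.5240)(0.9806)(0.7593) = 0.2233.
θ_z = arccos(0.2233) = 77.10°, so the elevation is 90° − 77.10° = 12.90°.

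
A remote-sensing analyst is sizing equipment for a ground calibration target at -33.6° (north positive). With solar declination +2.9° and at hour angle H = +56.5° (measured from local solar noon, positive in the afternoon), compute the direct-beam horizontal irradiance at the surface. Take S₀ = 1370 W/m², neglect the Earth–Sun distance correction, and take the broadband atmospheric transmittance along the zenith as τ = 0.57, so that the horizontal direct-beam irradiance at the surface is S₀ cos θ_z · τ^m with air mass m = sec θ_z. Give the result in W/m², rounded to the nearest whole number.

cos θ_z = sin φ sin δ + cos φ cos δ cos H = (-0.5534)(0.0506) + (0.8329)(0.9987)(0.5519) = 0.4311.
Air mass m = 1/cos θ_z = 1/0.4311 = 2.320; τ^m = 0.57^2.320 = 0.2714.
Surface direct beam = 1370 × 0.4311 × 0.2714 = 160.29 W/m².

160 W/m²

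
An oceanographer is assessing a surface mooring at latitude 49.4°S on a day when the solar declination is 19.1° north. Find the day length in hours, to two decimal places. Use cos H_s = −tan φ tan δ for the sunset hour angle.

cos H_s = −tan(-49.4°) · tan(19.1°) = 0.4040, so H_s = arccos(0.4040) = 66.17°.
Day length = 2 H_s / 15° h⁻¹ = 132.34° / 15 = 8.823 h.

8.82 hours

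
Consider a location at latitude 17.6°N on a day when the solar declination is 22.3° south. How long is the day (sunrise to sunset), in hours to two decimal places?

The sunset hour angle satisfies cos H_s = −tan φ tan δ = 0.1301, giving H_s = 82.52°.
Day length = 2 H_s / 15° h⁻¹ = 165.04° / 15 = 11.003 h.

11.00 hours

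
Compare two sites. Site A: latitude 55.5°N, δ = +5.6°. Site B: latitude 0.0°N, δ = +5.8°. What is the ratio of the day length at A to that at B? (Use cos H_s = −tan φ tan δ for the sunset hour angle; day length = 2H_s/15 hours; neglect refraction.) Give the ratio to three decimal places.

1.091

A: H_s = arccos(−tan 55.5° · tan 5.6°) = 98.20°, so 2H_s/15 = 13.0933 h.
B: H_s = arccos(−tan 0.0° · tan 5.8°) = 90.00°, so 2H_s/15 = 12.0000 h.
Ratio A/B = 13.0933 / 12.0000 = 1.0911.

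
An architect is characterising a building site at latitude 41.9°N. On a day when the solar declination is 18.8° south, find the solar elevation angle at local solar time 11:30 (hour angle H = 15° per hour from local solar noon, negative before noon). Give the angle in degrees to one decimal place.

28.9°

Hour angle H = 15° × (11.5 − 12) = -7.50°.
With φ = 41.9°, δ = -18.8°, H = -7.50°: sin φ sin δ = -0.2152, cos φ cos δ cos H = 0.6986, so cos θ_z = 0.4834.
θ_z = arccos(0.4834) = 61.09°, so the elevation is 90° − 61.09° = 28.91°.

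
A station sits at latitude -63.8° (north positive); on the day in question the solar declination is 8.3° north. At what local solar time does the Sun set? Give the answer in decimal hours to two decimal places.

−tan φ tan δ = −(-2.0323)(0.1459) = 0.2965; H_s = arccos(0.2965) = 72.75°.
Sunset is at 12 + H_s/15 = 12 + 4.850 = 16.850 h local solar time.

16.85 h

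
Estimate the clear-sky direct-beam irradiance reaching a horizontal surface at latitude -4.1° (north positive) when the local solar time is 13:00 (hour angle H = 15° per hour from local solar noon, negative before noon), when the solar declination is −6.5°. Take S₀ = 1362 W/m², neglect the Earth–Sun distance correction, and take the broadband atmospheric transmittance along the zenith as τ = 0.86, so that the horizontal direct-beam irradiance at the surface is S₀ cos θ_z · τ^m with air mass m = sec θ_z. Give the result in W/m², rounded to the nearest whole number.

Hour angle H = 15° × (13 − 12) = 15.00°.
cos θ_z = sin(-4.1°) sin(-6.5°) + cos(-4.1°) cos(-6.5°) cos(15.00°) = 0.0081 + 0.9573 = 0.9654.
Air mass m = 1/cos θ_z = 1/0.9654 = 1.036; τ^m = 0.86^1.036 = 0.8553.
Surface direct beam = 1362 × 0.9654 × 0.8553 = 1124.61 W/m².

1125 W/m²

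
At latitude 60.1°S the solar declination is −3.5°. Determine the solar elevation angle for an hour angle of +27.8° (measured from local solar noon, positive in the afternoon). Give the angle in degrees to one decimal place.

29.5°

cos θ_z = sin φ sin δ + cos φ cos δ cos H = (-0.8669)(-0.0610) + (0.4985)(0.9981)(0.8846) = 0.4930.
θ_z = arccos(0.4930) = 60.46°, so the elevation is 90° − 60.46° = 29.54°.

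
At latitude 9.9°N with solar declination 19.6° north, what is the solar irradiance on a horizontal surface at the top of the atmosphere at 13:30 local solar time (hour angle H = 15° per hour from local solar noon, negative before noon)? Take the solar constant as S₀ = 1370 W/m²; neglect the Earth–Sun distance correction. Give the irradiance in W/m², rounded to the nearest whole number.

Hour angle H = 15° × (13.5 − 12) = 22.50°.
With φ = 9.9°, δ = 19.6°, H = 22.50°: sin φ sin δ = 0.0577, cos φ cos δ cos H = 0.8574, so cos θ_z = 0.9151.
Top-of-atmosphere irradiance = S₀ cos θ_z = 1370 × 0.9151 = 1253.69 W/m².

1254 W/m²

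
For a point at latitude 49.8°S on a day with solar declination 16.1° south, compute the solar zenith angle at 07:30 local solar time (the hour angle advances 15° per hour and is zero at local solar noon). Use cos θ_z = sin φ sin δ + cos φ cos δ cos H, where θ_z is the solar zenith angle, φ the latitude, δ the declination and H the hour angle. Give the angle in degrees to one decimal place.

63.3°

Hour angle H = 15° × (7.5 − 12) = -67.50°.
cos θ_z = sin(-49.8°) sin(-16.1°) + cos(-49.8°) cos(-16.1°) cos(-67.50°) = 0.2118 + 0.2373 = 0.4491.
θ_z = arccos(0.4491) = 63.31°.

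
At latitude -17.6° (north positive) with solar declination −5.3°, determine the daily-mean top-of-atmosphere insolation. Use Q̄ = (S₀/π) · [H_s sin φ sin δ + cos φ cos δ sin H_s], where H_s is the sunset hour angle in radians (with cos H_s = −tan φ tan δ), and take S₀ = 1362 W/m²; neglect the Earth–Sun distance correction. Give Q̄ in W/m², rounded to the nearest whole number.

−tan φ tan δ = −(-0.3172)(-0.0928) = -0.0294; H_s = arccos(-0.0294) = 91.68°. In radians, H_s = 1.6001.
H_s sin φ sin δ = 1.6001 × -0.3024 × -0.0924 = 0.0447.
cos φ cos δ sin H_s = 0.9532 × 0.9957 × 0.9996 = 0.9487.
Q̄ = (1362/π) × (0.0447 + 0.9487) = 433.54 × 0.9934 = 430.68 W/m².

431 W/m²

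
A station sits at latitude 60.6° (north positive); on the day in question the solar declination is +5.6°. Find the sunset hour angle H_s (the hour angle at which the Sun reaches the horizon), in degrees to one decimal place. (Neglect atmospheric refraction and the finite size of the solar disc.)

100.0°

cos H_s = −tan(60.6°) · tan(5.6°) = -0.1740, so H_s = arccos(-0.1740) = 100.02°.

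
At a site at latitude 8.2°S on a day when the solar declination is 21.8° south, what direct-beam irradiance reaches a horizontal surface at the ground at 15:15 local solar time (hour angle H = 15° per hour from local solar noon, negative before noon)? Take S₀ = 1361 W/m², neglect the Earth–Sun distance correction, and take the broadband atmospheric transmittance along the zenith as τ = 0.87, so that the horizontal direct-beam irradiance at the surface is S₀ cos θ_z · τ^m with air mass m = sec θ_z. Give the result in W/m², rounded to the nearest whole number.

Hour angle H = 15° × (15.25 − 12) = 48.75°.
cos θ_z = sin(-8.2°) sin(-21.8°) + cos(-8.2°) cos(-21.8°) cos(48.75°) = 0.0530 + 0.6059 = 0.6589.
Air mass m = 1/cos θ_z = 1/0.6589 = 1.518; τ^m = 0.87^1.518 = 0.8095.
Surface direct beam = 1361 × 0.6589 × 0.8095 = 725.93 W/m².

726 W/m²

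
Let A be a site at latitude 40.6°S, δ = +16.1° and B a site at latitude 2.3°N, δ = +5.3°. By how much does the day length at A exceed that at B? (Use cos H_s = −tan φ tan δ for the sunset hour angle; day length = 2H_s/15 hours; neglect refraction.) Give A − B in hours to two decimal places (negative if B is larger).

-1.94 h

A: H_s = arccos(−tan -40.6° · tan 16.1°) = 75.68°, so 2H_s/15 = 10.0907 h.
B: H_s = arccos(−tan 2.3° · tan 5.3°) = 90.21°, so 2H_s/15 = 12.0280 h.
A − B = 10.0907 − 12.0280 = -1.9373 h.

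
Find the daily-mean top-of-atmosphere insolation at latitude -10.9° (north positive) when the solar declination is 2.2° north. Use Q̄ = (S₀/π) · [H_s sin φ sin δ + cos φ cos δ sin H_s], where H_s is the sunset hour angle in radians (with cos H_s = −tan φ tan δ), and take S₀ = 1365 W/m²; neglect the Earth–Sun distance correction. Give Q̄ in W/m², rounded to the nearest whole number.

cos H_s = −tan(-10.9°) · tan(2.2°) = 0.0074, so H_s = arccos(0.0074) = 89.58°. In radians, H_s = 1.5635.
H_s sin φ sin δ = 1.5635 × -0.1891 × 0.0384 = -0.0114.
cos φ cos δ sin H_s = 0.9820 × 0.9993 × 1.0000 = 0.9813.
Q̄ = (1365/π) × (-0.0114 + 0.9813) = 434.49 × 0.9699 = 421.41 W/m².

421 W/m²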